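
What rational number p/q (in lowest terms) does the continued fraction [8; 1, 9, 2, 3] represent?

650/73

Start with 3.
2 + 1/(3/1) = 2 + 1/3 = 7/3
9 + 1/(7/3) = 9 + 3/7 = 66/7
1 + 1/(66/7) = 1 + 7/66 = 73/66
8 + 1/(73/66) = 8 + 66/73 = 650/73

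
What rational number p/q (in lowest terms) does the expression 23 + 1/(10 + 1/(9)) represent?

Use the convergent recurrence hₖ = aₖ·hₖ₋₁ + hₖ₋₂ (and likewise for the denominators kₖ):
a_0 = 23: 23/1
a_1 = 10: 231/10
a_2 = 9: 2102/91

2102/91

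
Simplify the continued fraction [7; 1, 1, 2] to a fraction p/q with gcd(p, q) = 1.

Work from the innermost term outward:
Start with 2.
1 + 1/(2/1) = 1 + 1/2 = 3/2
1 + 1/(3/2) = 1 + 2/3 = 5/3
7 + 1/(5/3) = 7 + 3/5 = 38/5

38/5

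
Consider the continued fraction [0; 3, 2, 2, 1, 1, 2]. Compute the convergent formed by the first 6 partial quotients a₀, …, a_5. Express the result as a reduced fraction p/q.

Start with 1.
1 + 1/(1/1) = 1 + 1/1 = 2/1
2 + 1/(2/1) = 2 + 1/2 = 5/2
2 + 1/(5/2) = 2 + 2/5 = 12/5
3 + 1/(12/5) = 3 + 5/12 = 41/12
0 + 1/(41/12) = 0 + 12/41 = 12/41

12/41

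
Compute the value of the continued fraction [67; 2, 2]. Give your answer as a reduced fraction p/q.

a_0 = 67: 67/1
a_1 = 2: 135/2
a_2 = 2: 337/5

337/5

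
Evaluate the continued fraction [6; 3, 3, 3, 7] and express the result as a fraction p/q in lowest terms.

1519/241

Starting at the tail and folding back:
Start with 7.
3 + 1/(7/1) = 3 + 1/7 = 22/7
3 + 1/(22/7) = 3 + 7/22 = 73/22
3 + 1/(73/22) = 3 + 22/73 = 241/73
6 + 1/(241/73) = 6 + 73/241 = 1519/241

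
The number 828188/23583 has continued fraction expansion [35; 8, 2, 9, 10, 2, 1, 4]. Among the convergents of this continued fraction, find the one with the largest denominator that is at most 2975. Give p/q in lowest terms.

57137/1627

a_0 = 35: 35/1  (≤ bound)
a_1 = 8: 281/8  (≤ bound)
a_2 = 2: 597/17  (≤ bound)
a_3 = 9: 5654/161  (≤ bound)
a_4 = 10: 57137/1627  (≤ bound)
a_5 = 2: 119928/3415  (> 2975, stop)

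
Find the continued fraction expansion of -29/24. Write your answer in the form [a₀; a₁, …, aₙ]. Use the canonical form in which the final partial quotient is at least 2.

[-2; 1, 3, 1, 4]

⌊-29/24⌋ = -2, remainder 19
⌊24/19⌋ = 1, remainder 5
⌊19/5⌋ = 3, remainder 4
⌊5/4⌋ = 1, remainder 1
⌊4/1⌋ = 4, remainder 0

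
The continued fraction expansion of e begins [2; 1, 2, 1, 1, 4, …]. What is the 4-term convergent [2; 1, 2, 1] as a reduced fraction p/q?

a_0 = 2: 2/1
a_1 = 1: 3/1
a_2 = 2: 8/3
a_3 = 1: 11/4

11/4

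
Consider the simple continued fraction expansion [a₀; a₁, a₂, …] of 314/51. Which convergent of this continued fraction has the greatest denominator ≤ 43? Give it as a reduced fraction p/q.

a_0 = 6: 6/1  (≤ bound)
a_1 = 6: 37/6  (≤ bound)
a_2 = 2: 80/13  (≤ bound)
a_3 = 1: 117/19  (≤ bound)
a_4 = 2: 314/51  (> 43, stop)

117/19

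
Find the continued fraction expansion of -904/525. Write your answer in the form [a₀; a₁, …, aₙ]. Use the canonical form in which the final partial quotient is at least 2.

Repeatedly divide and take the remainder:
-904 = -2·525 + 146, so a_0 = -2
525 = 3·146 + 87, so a_1 = 3
146 = 1·87 + 59, so a_2 = 1
87 = 1·59 + 28, so a_3 = 1
59 = 2·28 + 3, so a_4 = 2
28 = 9·3 + 1, so a_5 = 9
3 = 3·1 + 0, so a_6 = 3

[-2; 3, 1, 1, 2, 9, 3]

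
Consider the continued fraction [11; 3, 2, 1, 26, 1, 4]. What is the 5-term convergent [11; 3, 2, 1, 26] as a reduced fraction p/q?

Use the convergent recurrence hₖ = aₖ·hₖ₋₁ + hₖ₋₂ (and likewise for the denominators kₖ):
a_0 = 11: 11/1
a_1 = 3: 34/3
a_2 = 2: 79/7
a_3 = 1: 113/10
a_4 = 26: 3017/267

3017/267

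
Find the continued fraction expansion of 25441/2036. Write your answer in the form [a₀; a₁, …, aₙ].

[12; 2, 56, 18]

25441 = 12·2036 + 1009, so a_0 = 12
2036 = 2·1009 + 18, so a_1 = 2
1009 = 56·18 + 1, so a_2 = 56
18 = 18·1 + 0, so a_3 = 18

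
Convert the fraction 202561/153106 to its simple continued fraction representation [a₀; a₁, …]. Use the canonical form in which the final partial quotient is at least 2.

[1; 3, 10, 2, 3, 7, 13, 7]

Run the Euclidean algorithm, recording each quotient:
202561 ÷ 153106 → quotient 1, remainder 49455
153106 ÷ 49455 → quotient 3, remainder 4741
49455 ÷ 4741 → quotient 10, remainder 2045
4741 ÷ 2045 → quotient 2, remainder 651
2045 ÷ 651 → quotient 3, remainder 92
651 ÷ 92 → quotient 7, remainder 7
92 ÷ 7 → quotient 13, remainder 1
7 ÷ 1 → quotient 7, remainder 0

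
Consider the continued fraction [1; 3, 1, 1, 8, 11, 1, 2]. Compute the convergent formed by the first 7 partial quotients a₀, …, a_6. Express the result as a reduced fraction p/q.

933/727

Work from the innermost term outward:
Start with 1.
11 + 1/(1/1) = 11 + 1/1 = 12/1
8 + 1/(12/1) = 8 + 1/12 = 97/12
1 + 1/(97/12) = 1 + 12/97 = 109/97
1 + 1/(109/97) = 1 + 97/109 = 206/109
3 + 1/(206/109) = 3 + 109/206 = 727/206
1 + 1/(727/206) = 1 + 206/727 = 933/727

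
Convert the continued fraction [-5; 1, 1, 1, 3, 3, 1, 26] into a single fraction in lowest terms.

a_0 = -5: -5/1
a_1 = 1: -4/1
a_2 = 1: -9/2
a_3 = 1: -13/3
a_4 = 3: -48/11
a_5 = 3: -157/36
a_6 = 1: -205/47
a_7 = 26: -5487/1258

-5487/1258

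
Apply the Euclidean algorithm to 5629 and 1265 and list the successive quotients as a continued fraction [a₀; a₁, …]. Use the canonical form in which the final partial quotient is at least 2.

⌊5629/1265⌋ = 4, remainder 569
⌊1265/569⌋ = 2, remainder 127
⌊569/127⌋ = 4, remainder 61
⌊127/61⌋ = 2, remainder 5
⌊61/5⌋ = 12, remainder 1
⌊5/1⌋ = 5, remainder 0

[4; 2, 4, 2, 12, 5]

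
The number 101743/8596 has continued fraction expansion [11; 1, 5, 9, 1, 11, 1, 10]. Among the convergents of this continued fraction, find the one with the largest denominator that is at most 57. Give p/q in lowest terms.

651/55

a_0 = 11: 11/1  (≤ bound)
a_1 = 1: 12/1  (≤ bound)
a_2 = 5: 71/6  (≤ bound)
a_3 = 9: 651/55  (≤ bound)
a_4 = 1: 722/61  (> 57, stop)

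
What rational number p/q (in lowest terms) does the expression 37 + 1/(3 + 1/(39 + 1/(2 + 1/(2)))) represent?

Start with 2.
2 + 1/(2/1) = 2 + 1/2 = 5/2
39 + 1/(5/2) = 39 + 2/5 = 197/5
3 + 1/(197/5) = 3 + 5/197 = 596/197
37 + 1/(596/197) = 37 + 197/596 = 22249/596

22249/596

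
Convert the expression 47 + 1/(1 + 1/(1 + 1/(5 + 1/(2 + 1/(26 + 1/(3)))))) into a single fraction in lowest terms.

a_0 = 47: 47/1
a_1 = 1: 48/1
a_2 = 1: 95/2
a_3 = 5: 523/11
a_4 = 2: 1141/24
a_5 = 26: 30189/635
a_6 = 3: 91708/1929

91708/1929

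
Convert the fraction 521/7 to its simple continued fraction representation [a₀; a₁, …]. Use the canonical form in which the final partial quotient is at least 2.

[74; 2, 3]

⌊521/7⌋ = 74, remainder 3
⌊7/3⌋ = 2, remainder 1
⌊3/1⌋ = 3, remainder 0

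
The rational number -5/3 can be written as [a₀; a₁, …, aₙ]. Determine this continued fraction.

Run the Euclidean algorithm, recording each quotient:
-5 ÷ 3 → quotient -2, remainder 1
3 ÷ 1 → quotient 3, remainder 0

[-2; 3]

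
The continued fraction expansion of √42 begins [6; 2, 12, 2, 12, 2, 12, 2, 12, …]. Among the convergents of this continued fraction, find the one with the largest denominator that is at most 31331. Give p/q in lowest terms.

109194/16849

List convergents until the denominator exceeds the bound:
a_0 = 6: 6/1  (≤ bound)
a_1 = 2: 13/2  (≤ bound)
a_2 = 12: 162/25  (≤ bound)
a_3 = 2: 337/52  (≤ bound)
a_4 = 12: 4206/649  (≤ bound)
a_5 = 2: 8749/1350  (≤ bound)
a_6 = 12: 109194/16849  (≤ bound)
a_7 = 2: 227137/35048  (> 31331, stop)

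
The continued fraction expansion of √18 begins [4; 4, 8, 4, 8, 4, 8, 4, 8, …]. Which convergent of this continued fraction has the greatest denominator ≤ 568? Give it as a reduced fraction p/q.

List convergents until the denominator exceeds the bound:
a_0 = 4: 4/1  (≤ bound)
a_1 = 4: 17/4  (≤ bound)
a_2 = 8: 140/33  (≤ bound)
a_3 = 4: 577/136  (≤ bound)
a_4 = 8: 4756/1121  (> 568, stop)

577/136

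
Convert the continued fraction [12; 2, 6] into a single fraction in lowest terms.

Build up convergents one term at a time:
a_0 = 12: 12/1
a_1 = 2: 25/2
a_2 = 6: 162/13

162/13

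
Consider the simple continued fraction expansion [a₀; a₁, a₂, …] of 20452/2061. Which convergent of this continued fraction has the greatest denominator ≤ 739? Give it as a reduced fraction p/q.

5825/587

a_0 = 9: 9/1  (≤ bound)
a_1 = 1: 10/1  (≤ bound)
a_2 = 12: 129/13  (≤ bound)
a_3 = 22: 2848/287  (≤ bound)
a_4 = 1: 2977/300  (≤ bound)
a_5 = 1: 5825/587  (≤ bound)
a_6 = 3: 20452/2061  (> 739, stop)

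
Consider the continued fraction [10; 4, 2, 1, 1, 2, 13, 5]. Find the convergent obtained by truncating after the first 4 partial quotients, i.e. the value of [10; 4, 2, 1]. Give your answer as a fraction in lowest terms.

Build up convergents one term at a time:
a_0 = 10: 10/1
a_1 = 4: 41/4
a_2 = 2: 92/9
a_3 = 1: 133/13

133/13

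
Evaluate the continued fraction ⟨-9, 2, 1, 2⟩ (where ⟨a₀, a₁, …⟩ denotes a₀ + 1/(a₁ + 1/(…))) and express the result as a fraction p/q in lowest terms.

-69/8

Start with 2.
1 + 1/(2/1) = 1 + 1/2 = 3/2
2 + 1/(3/2) = 2 + 2/3 = 8/3
-9 + 1/(8/3) = -9 + 3/8 = -69/8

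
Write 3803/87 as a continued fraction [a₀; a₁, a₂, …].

[43; 1, 2, 2, 12]

3803 = 43·87 + 62, so a_0 = 43
87 = 1·62 + 25, so a_1 = 1
62 = 2·25 + 12, so a_2 = 2
25 = 2·12 + 1, so a_3 = 2
12 = 12·1 + 0, so a_4 = 12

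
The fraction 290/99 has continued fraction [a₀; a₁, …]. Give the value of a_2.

290 ÷ 99 → quotient 2, remainder 92
99 ÷ 92 → quotient 1, remainder 7
92 ÷ 7 → quotient 13, remainder 1

13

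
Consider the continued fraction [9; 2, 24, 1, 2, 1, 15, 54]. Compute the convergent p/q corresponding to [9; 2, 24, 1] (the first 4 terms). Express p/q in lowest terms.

484/51

Start with 1.
24 + 1/(1/1) = 24 + 1/1 = 25/1
2 + 1/(25/1) = 2 + 1/25 = 51/25
9 + 1/(51/25) = 9 + 25/51 = 484/51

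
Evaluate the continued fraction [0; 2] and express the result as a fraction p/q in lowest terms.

1/2

a_0 = 0: 0/1
a_1 = 2: 1/2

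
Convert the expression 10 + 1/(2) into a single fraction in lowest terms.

Start with 2.
10 + 1/(2/1) = 10 + 1/2 = 21/2

21/2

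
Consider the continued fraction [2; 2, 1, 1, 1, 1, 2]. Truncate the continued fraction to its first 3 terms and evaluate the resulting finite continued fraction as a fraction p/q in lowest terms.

7/3

Starting at the tail and folding back:
Start with 1.
2 + 1/(1/1) = 2 + 1/1 = 3/1
2 + 1/(3/1) = 2 + 1/3 = 7/3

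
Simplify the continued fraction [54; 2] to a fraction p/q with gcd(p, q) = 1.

109/2

Compute successive convergents:
a_0 = 54: 54/1
a_1 = 2: 109/2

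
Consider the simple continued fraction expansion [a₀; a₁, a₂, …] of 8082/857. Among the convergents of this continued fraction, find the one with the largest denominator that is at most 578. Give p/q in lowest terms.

a_0 = 9: 9/1  (≤ bound)
a_1 = 2: 19/2  (≤ bound)
a_2 = 3: 66/7  (≤ bound)
a_3 = 9: 613/65  (≤ bound)
a_4 = 1: 679/72  (≤ bound)
a_5 = 11: 8082/857  (> 578, stop)

679/72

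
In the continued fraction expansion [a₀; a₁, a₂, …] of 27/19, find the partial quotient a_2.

2

27 = 1·19 + 8, so a_0 = 1
19 = 2·8 + 3, so a_1 = 2
8 = 2·3 + 2, so a_2 = 2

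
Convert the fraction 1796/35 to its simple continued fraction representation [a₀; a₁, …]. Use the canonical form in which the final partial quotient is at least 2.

1796 = 51·35 + 11, so a_0 = 51
35 = 3·11 + 2, so a_1 = 3
11 = 5·2 + 1, so a_2 = 5
2 = 2·1 + 0, so a_3 = 2

[51; 3, 5, 2]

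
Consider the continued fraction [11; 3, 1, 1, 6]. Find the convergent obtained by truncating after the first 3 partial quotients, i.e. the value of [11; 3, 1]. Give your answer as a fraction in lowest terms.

45/4

Starting at the tail and folding back:
Start with 1.
3 + 1/(1/1) = 3 + 1/1 = 4/1
11 + 1/(4/1) = 11 + 1/4 = 45/4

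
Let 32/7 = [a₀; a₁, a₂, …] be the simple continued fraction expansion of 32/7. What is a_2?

1

32 = 4·7 + 4, so a_0 = 4
7 = 1·4 + 3, so a_1 = 1
4 = 1·3 + 1, so a_2 = 1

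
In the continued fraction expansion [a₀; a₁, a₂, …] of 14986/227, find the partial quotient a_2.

1

Apply division with remainder until the remainder is 0:
14986 ÷ 227 → quotient 66, remainder 4
227 ÷ 4 → quotient 56, remainder 3
4 ÷ 3 → quotient 1, remainder 1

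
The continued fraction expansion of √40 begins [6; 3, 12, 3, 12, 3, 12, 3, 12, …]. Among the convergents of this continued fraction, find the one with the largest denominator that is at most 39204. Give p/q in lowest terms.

List convergents until the denominator exceeds the bound:
a_0 = 6: 6/1  (≤ bound)
a_1 = 3: 19/3  (≤ bound)
a_2 = 12: 234/37  (≤ bound)
a_3 = 3: 721/114  (≤ bound)
a_4 = 12: 8886/1405  (≤ bound)
a_5 = 3: 27379/4329  (≤ bound)
a_6 = 12: 337434/53353  (> 39204, stop)

27379/4329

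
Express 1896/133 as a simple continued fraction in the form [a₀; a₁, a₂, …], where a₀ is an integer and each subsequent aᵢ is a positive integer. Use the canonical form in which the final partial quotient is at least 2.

1896 ÷ 133 → quotient 14, remainder 34
133 ÷ 34 → quotient 3, remainder 31
34 ÷ 31 → quotient 1, remainder 3
31 ÷ 3 → quotient 10, remainder 1
3 ÷ 1 → quotient 3, remainder 0

[14; 3, 1, 10, 3]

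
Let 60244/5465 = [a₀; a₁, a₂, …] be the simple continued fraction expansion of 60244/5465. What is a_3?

Repeatedly divide and take the remainder:
⌊60244/5465⌋ = 11, remainder 129
⌊5465/129⌋ = 42, remainder 47
⌊129/47⌋ = 2, remainder 35
⌊47/35⌋ = 1, remainder 12

1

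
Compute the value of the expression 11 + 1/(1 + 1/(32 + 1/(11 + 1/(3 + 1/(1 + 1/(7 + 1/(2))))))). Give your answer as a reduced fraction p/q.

Start with 2.
7 + 1/(2/1) = 7 + 1/2 = 15/2
1 + 1/(15/2) = 1 + 2/15 = 17/15
3 + 1/(17/15) = 3 + 15/17 = 66/17
11 + 1/(66/17) = 11 + 17/66 = 743/66
32 + 1/(743/66) = 32 + 66/743 = 23842/743
1 + 1/(23842/743) = 1 + 743/23842 = 24585/23842
11 + 1/(24585/23842) = 11 + 23842/24585 = 294277/24585

294277/24585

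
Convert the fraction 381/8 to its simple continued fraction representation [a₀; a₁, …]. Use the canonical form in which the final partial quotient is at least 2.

[47; 1, 1, 1, 2]

381 = 47·8 + 5, so a_0 = 47
8 = 1·5 + 3, so a_1 = 1
5 = 1·3 + 2, so a_2 = 1
3 = 1·2 + 1, so a_3 = 1
2 = 2·1 + 0, so a_4 = 2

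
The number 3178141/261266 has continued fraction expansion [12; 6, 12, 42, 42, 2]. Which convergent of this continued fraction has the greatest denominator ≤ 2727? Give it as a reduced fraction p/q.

a_0 = 12: 12/1  (≤ bound)
a_1 = 6: 73/6  (≤ bound)
a_2 = 12: 888/73  (≤ bound)
a_3 = 42: 37369/3072  (> 2727, stop)

888/73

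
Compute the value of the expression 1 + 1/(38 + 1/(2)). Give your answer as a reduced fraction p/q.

79/77

a_0 = 1: 1/1
a_1 = 38: 39/38
a_2 = 2: 79/77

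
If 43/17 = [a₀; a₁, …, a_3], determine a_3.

⌊43/17⌋ = 2, remainder 9
⌊17/9⌋ = 1, remainder 8
⌊9/8⌋ = 1, remainder 1
⌊8/1⌋ = 8, remainder 0

8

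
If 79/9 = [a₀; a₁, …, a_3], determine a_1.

1

79 ÷ 9 → quotient 8, remainder 7
9 ÷ 7 → quotient 1, remainder 2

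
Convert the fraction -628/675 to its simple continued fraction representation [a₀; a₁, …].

[-1; 14, 2, 1, 3, 4]

⌊-628/675⌋ = -1, remainder 47
⌊675/47⌋ = 14, remainder 17
⌊47/17⌋ = 2, remainder 13
⌊17/13⌋ = 1, remainder 4
⌊13/4⌋ = 3, remainder 1
⌊4/1⌋ = 4, remainder 0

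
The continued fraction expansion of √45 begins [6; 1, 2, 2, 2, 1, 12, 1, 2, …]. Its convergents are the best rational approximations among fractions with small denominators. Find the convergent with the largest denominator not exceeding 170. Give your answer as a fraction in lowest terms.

161/24

List convergents until the denominator exceeds the bound:
a_0 = 6: 6/1  (≤ bound)
a_1 = 1: 7/1  (≤ bound)
a_2 = 2: 20/3  (≤ bound)
a_3 = 2: 47/7  (≤ bound)
a_4 = 2: 114/17  (≤ bound)
a_5 = 1: 161/24  (≤ bound)
a_6 = 12: 2046/305  (> 170, stop)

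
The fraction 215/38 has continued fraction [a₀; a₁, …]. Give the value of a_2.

1

Run the Euclidean algorithm, recording each quotient:
215 = 5·38 + 25, so a_0 = 5
38 = 1·25 + 13, so a_1 = 1
25 = 1·13 + 12, so a_2 = 1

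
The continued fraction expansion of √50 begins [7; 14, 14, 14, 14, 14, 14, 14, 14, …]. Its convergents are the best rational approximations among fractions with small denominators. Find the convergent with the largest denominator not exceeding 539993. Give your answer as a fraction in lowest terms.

a_0 = 7: 7/1  (≤ bound)
a_1 = 14: 99/14  (≤ bound)
a_2 = 14: 1393/197  (≤ bound)
a_3 = 14: 19601/2772  (≤ bound)
a_4 = 14: 275807/39005  (≤ bound)
a_5 = 14: 3880899/548842  (> 539993, stop)

275807/39005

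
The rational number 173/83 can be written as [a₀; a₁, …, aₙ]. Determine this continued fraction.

Repeatedly divide and take the remainder:
173 = 2·83 + 7, so a_0 = 2
83 = 11·7 + 6, so a_1 = 11
7 = 1·6 + 1, so a_2 = 1
6 = 6·1 + 0, so a_3 = 6

[2; 11, 1, 6]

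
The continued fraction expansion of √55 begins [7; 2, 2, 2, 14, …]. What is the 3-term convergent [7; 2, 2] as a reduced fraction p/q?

Start with 2.
2 + 1/(2/1) = 2 + 1/2 = 5/2
7 + 1/(5/2) = 7 + 2/5 = 37/5

37/5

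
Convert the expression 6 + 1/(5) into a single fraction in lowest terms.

Start with 5.
6 + 1/(5/1) = 6 + 1/5 = 31/5

31/5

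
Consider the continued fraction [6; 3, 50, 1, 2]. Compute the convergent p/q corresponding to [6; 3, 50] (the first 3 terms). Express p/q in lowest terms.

a_0 = 6: 6/1
a_1 = 3: 19/3
a_2 = 50: 956/151

956/151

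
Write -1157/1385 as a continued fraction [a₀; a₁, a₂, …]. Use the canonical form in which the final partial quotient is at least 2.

[-1; 6, 13, 2, 2, 3]

-1157 = -1·1385 + 228, so a_0 = -1
1385 = 6·228 + 17, so a_1 = 6
228 = 13·17 + 7, so a_2 = 13
17 = 2·7 + 3, so a_3 = 2
7 = 2·3 + 1, so a_4 = 2
3 = 3·1 + 0, so a_5 = 3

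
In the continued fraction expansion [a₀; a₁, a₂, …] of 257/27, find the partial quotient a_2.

257 ÷ 27 → quotient 9, remainder 14
27 ÷ 14 → quotient 1, remainder 13
14 ÷ 13 → quotient 1, remainder 1

1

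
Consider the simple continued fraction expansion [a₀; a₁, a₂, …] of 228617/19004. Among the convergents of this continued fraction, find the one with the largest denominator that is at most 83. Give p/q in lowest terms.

806/67

a_0 = 12: 12/1  (≤ bound)
a_1 = 33: 397/33  (≤ bound)
a_2 = 2: 806/67  (≤ bound)
a_3 = 1: 1203/100  (> 83, stop)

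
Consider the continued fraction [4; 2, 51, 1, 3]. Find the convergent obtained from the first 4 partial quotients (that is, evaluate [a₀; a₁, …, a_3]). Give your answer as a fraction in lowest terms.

Use the convergent recurrence hₖ = aₖ·hₖ₋₁ + hₖ₋₂ (and likewise for the denominators kₖ):
a_0 = 4: 4/1
a_1 = 2: 9/2
a_2 = 51: 463/103
a_3 = 1: 472/105

472/105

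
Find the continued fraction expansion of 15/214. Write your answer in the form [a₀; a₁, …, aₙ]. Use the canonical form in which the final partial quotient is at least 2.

Apply division with remainder until the remainder is 0:
⌊15/214⌋ = 0, remainder 15
⌊214/15⌋ = 14, remainder 4
⌊15/4⌋ = 3, remainder 3
⌊4/3⌋ = 1, remainder 1
⌊3/1⌋ = 3, remainder 0

[0; 14, 3, 1, 3]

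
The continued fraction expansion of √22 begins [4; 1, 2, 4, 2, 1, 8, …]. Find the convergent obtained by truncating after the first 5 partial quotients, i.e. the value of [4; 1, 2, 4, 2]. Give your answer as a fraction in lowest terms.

Use the convergent recurrence hₖ = aₖ·hₖ₋₁ + hₖ₋₂ (and likewise for the denominators kₖ):
a_0 = 4: 4/1
a_1 = 1: 5/1
a_2 = 2: 14/3
a_3 = 4: 61/13
a_4 = 2: 136/29

136/29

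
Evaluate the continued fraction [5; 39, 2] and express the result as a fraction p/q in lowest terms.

Start with 2.
39 + 1/(2/1) = 39 + 1/2 = 79/2
5 + 1/(79/2) = 5 + 2/79 = 397/79

397/79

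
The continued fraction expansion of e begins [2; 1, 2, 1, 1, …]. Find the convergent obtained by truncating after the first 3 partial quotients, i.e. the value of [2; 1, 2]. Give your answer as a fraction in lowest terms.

Start with 2.
1 + 1/(2/1) = 1 + 1/2 = 3/2
2 + 1/(3/2) = 2 + 2/3 = 8/3

8/3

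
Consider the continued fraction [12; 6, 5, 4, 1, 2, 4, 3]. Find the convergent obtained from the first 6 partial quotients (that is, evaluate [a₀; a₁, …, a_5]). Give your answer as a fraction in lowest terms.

Start with 2.
1 + 1/(2/1) = 1 + 1/2 = 3/2
4 + 1/(3/2) = 4 + 2/3 = 14/3
5 + 1/(14/3) = 5 + 3/14 = 73/14
6 + 1/(73/14) = 6 + 14/73 = 452/73
12 + 1/(452/73) = 12 + 73/452 = 5497/452

5497/452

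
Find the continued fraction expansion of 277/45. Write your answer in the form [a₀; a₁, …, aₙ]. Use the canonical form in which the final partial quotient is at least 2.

277 = 6·45 + 7, so a_0 = 6
45 = 6·7 + 3, so a_1 = 6
7 = 2·3 + 1, so a_2 = 2
3 = 3·1 + 0, so a_3 = 3

[6; 6, 2, 3]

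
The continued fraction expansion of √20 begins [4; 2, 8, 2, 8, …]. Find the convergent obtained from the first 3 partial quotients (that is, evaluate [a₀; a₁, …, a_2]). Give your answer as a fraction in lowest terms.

Start with 8.
2 + 1/(8/1) = 2 + 1/8 = 17/8
4 + 1/(17/8) = 4 + 8/17 = 76/17

76/17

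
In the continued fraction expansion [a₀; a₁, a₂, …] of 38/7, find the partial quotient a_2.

38 ÷ 7 → quotient 5, remainder 3
7 ÷ 3 → quotient 2, remainder 1
3 ÷ 1 → quotient 3, remainder 0

3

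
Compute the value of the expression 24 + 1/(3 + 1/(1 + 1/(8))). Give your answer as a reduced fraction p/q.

849/35

a_0 = 24: 24/1
a_1 = 3: 73/3
a_2 = 1: 97/4
a_3 = 8: 849/35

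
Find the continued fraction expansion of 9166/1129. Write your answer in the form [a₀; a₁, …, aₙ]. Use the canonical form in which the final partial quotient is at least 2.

9166 ÷ 1129 → quotient 8, remainder 134
1129 ÷ 134 → quotient 8, remainder 57
134 ÷ 57 → quotient 2, remainder 20
57 ÷ 20 → quotient 2, remainder 17
20 ÷ 17 → quotient 1, remainder 3
17 ÷ 3 → quotient 5, remainder 2
3 ÷ 2 → quotient 1, remainder 1
2 ÷ 1 → quotient 2, remainder 0

[8; 8, 2, 2, 1, 5, 1, 2]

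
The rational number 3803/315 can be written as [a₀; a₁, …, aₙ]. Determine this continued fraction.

3803 ÷ 315 → quotient 12, remainder 23
315 ÷ 23 → quotient 13, remainder 16
23 ÷ 16 → quotient 1, remainder 7
16 ÷ 7 → quotient 2, remainder 2
7 ÷ 2 → quotient 3, remainder 1
2 ÷ 1 → quotient 2, remainder 0

[12; 13, 1, 2, 3, 2]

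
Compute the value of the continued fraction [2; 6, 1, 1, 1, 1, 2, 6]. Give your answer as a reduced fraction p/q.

1181/549

Compute successive convergents:
a_0 = 2: 2/1
a_1 = 6: 13/6
a_2 = 1: 15/7
a_3 = 1: 28/13
a_4 = 1: 43/20
a_5 = 1: 71/33
a_6 = 2: 185/86
a_7 = 6: 1181/549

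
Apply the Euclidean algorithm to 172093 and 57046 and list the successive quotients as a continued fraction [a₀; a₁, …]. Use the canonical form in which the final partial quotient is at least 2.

[3; 59, 1, 2, 1, 3, 6, 10]

172093 = 3·57046 + 955, so a_0 = 3
57046 = 59·955 + 701, so a_1 = 59
955 = 1·701 + 254, so a_2 = 1
701 = 2·254 + 193, so a_3 = 2
254 = 1·193 + 61, so a_4 = 1
193 = 3·61 + 10, so a_5 = 3
61 = 6·10 + 1, so a_6 = 6
10 = 10·1 + 0, so a_7 = 10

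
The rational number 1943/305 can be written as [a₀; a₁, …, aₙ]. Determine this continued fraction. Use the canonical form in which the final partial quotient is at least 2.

[6; 2, 1, 2, 3, 11]

⌊1943/305⌋ = 6, remainder 113
⌊305/113⌋ = 2, remainder 79
⌊113/79⌋ = 1, remainder 34
⌊79/34⌋ = 2, remainder 11
⌊34/11⌋ = 3, remainder 1
⌊11/1⌋ = 11, remainder 0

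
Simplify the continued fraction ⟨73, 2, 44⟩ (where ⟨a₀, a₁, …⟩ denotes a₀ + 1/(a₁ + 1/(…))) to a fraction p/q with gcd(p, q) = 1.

Start with 44.
2 + 1/(44/1) = 2 + 1/44 = 89/44
73 + 1/(89/44) = 73 + 44/89 = 6541/89

6541/89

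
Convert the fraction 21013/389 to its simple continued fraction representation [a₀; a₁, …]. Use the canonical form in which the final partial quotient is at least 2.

Apply division with remainder until the remainder is 0:
21013 = 54·389 + 7, so a_0 = 54
389 = 55·7 + 4, so a_1 = 55
7 = 1·4 + 3, so a_2 = 1
4 = 1·3 + 1, so a_3 = 1
3 = 3·1 + 0, so a_4 = 3

[54; 55, 1, 1, 3]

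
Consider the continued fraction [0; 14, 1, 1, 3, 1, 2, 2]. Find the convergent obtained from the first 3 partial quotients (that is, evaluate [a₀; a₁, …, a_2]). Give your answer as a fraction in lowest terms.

a_0 = 0: 0/1
a_1 = 14: 1/14
a_2 = 1: 1/15

1/15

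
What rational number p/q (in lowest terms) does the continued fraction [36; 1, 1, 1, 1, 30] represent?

5600/153

Build up convergents one term at a time:
a_0 = 36: 36/1
a_1 = 1: 37/1
a_2 = 1: 73/2
a_3 = 1: 110/3
a_4 = 1: 183/5
a_5 = 30: 5600/153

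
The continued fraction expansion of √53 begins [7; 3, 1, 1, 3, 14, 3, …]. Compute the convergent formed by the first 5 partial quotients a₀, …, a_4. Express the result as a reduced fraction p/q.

Start with 3.
1 + 1/(3/1) = 1 + 1/3 = 4/3
1 + 1/(4/3) = 1 + 3/4 = 7/4
3 + 1/(7/4) = 3 + 4/7 = 25/7
7 + 1/(25/7) = 7 + 7/25 = 182/25

182/25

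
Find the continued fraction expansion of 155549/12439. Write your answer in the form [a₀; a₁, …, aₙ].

[12; 1, 1, 50, 15, 2, 1, 2]

⌊155549/12439⌋ = 12, remainder 6281
⌊12439/6281⌋ = 1, remainder 6158
⌊6281/6158⌋ = 1, remainder 123
⌊6158/123⌋ = 50, remainder 8
⌊123/8⌋ = 15, remainder 3
⌊8/3⌋ = 2, remainder 2
⌊3/2⌋ = 1, remainder 1
⌊2/1⌋ = 2, remainder 0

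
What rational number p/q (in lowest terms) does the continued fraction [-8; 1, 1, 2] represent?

a_0 = -8: -8/1
a_1 = 1: -7/1
a_2 = 1: -15/2
a_3 = 2: -37/5

-37/5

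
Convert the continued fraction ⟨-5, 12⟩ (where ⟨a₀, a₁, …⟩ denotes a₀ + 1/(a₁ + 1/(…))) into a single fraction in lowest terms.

-59/12

a_0 = -5: -5/1
a_1 = 12: -59/12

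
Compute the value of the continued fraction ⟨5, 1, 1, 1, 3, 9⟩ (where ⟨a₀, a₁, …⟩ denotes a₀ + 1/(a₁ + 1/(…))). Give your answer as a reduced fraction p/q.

a_0 = 5: 5/1
a_1 = 1: 6/1
a_2 = 1: 11/2
a_3 = 1: 17/3
a_4 = 3: 62/11
a_5 = 9: 575/102

575/102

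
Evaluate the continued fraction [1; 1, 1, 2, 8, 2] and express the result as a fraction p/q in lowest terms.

142/89

Start with 2.
8 + 1/(2/1) = 8 + 1/2 = 17/2
2 + 1/(17/2) = 2 + 2/17 = 36/17
1 + 1/(36/17) = 1 + 17/36 = 53/36
1 + 1/(53/36) = 1 + 36/53 = 89/53
1 + 1/(89/53) = 1 + 53/89 = 142/89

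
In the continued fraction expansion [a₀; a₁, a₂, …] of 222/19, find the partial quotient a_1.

1

222 ÷ 19 → quotient 11, remainder 13
19 ÷ 13 → quotient 1, remainder 6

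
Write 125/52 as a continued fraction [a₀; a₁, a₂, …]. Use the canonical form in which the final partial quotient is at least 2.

[2; 2, 2, 10]

⌊125/52⌋ = 2, remainder 21
⌊52/21⌋ = 2, remainder 10
⌊21/10⌋ = 2, remainder 1
⌊10/1⌋ = 10, remainder 0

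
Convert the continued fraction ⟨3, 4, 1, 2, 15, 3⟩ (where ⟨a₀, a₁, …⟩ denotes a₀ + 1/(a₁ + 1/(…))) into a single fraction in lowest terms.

Use the convergent recurrence hₖ = aₖ·hₖ₋₁ + hₖ₋₂ (and likewise for the denominators kₖ):
a_0 = 3: 3/1
a_1 = 4: 13/4
a_2 = 1: 16/5
a_3 = 2: 45/14
a_4 = 15: 691/215
a_5 = 3: 2118/659

2118/659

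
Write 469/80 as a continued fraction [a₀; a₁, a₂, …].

[5; 1, 6, 3, 1, 2]

⌊469/80⌋ = 5, remainder 69
⌊80/69⌋ = 1, remainder 11
⌊69/11⌋ = 6, remainder 3
⌊11/3⌋ = 3, remainder 2
⌊3/2⌋ = 1, remainder 1
⌊2/1⌋ = 2, remainder 0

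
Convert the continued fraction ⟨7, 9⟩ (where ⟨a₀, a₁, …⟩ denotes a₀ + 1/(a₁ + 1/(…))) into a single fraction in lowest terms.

Start with 9.
7 + 1/(9/1) = 7 + 1/9 = 64/9

64/9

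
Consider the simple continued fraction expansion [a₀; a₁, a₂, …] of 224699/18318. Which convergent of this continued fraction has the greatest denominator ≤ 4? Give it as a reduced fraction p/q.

List convergents until the denominator exceeds the bound:
a_0 = 12: 12/1  (≤ bound)
a_1 = 3: 37/3  (≤ bound)
a_2 = 1: 49/4  (≤ bound)
a_3 = 3: 184/15  (> 4, stop)

49/4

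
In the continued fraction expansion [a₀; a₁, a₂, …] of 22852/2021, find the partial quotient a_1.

Apply division with remainder until the remainder is 0:
⌊22852/2021⌋ = 11, remainder 621
⌊2021/621⌋ = 3, remainder 158

3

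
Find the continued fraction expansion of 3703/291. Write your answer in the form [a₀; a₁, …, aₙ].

[12; 1, 2, 1, 1, 1, 3, 7]

3703 = 12·291 + 211, so a_0 = 12
291 = 1·211 + 80, so a_1 = 1
211 = 2·80 + 51, so a_2 = 2
80 = 1·51 + 29, so a_3 = 1
51 = 1·29 + 22, so a_4 = 1
29 = 1·22 + 7, so a_5 = 1
22 = 3·7 + 1, so a_6 = 3
7 = 7·1 + 0, so a_7 = 7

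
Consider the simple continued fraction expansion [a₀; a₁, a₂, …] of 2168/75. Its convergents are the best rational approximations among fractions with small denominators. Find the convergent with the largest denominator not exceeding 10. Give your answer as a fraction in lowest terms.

289/10

List convergents until the denominator exceeds the bound:
a_0 = 28: 28/1  (≤ bound)
a_1 = 1: 29/1  (≤ bound)
a_2 = 9: 289/10  (≤ bound)
a_3 = 1: 318/11  (> 10, stop)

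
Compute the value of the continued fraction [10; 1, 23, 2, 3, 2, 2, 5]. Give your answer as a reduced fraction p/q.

56505/5156

a_0 = 10: 10/1
a_1 = 1: 11/1
a_2 = 23: 263/24
a_3 = 2: 537/49
a_4 = 3: 1874/171
a_5 = 2: 4285/391
a_6 = 2: 10444/953
a_7 = 5: 56505/5156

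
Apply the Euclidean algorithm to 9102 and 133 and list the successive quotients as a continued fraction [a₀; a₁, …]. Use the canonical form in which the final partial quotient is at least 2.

Repeatedly divide and take the remainder:
9102 = 68·133 + 58, so a_0 = 68
133 = 2·58 + 17, so a_1 = 2
58 = 3·17 + 7, so a_2 = 3
17 = 2·7 + 3, so a_3 = 2
7 = 2·3 + 1, so a_4 = 2
3 = 3·1 + 0, so a_5 = 3

[68; 2, 3, 2, 2, 3]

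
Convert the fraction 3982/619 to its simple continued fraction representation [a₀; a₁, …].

[6; 2, 3, 4, 2, 1, 2, 2]

Repeatedly divide and take the remainder:
3982 = 6·619 + 268, so a_0 = 6
619 = 2·268 + 83, so a_1 = 2
268 = 3·83 + 19, so a_2 = 3
83 = 4·19 + 7, so a_3 = 4
19 = 2·7 + 5, so a_4 = 2
7 = 1·5 + 2, so a_5 = 1
5 = 2·2 + 1, so a_6 = 2
2 = 2·1 + 0, so a_7 = 2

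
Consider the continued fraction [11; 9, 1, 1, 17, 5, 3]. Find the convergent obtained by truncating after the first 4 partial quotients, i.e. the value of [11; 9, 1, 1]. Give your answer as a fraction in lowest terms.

Start with 1.
1 + 1/(1/1) = 1 + 1/1 = 2/1
9 + 1/(2/1) = 9 + 1/2 = 19/2
11 + 1/(19/2) = 11 + 2/19 = 211/19

211/19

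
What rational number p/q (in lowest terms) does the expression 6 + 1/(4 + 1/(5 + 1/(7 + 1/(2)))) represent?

Build up convergents one term at a time:
a_0 = 6: 6/1
a_1 = 4: 25/4
a_2 = 5: 131/21
a_3 = 7: 942/151
a_4 = 2: 2015/323

2015/323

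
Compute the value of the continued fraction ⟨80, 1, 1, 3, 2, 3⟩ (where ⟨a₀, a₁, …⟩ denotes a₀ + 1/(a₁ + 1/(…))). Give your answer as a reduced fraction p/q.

Start with 3.
2 + 1/(3/1) = 2 + 1/3 = 7/3
3 + 1/(7/3) = 3 + 3/7 = 24/7
1 + 1/(24/7) = 1 + 7/24 = 31/24
1 + 1/(31/24) = 1 + 24/31 = 55/31
80 + 1/(55/31) = 80 + 31/55 = 4431/55

4431/55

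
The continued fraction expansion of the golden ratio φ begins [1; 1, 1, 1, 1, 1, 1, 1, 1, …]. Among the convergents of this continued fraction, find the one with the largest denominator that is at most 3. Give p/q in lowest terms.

5/3

a_0 = 1: 1/1  (≤ bound)
a_1 = 1: 2/1  (≤ bound)
a_2 = 1: 3/2  (≤ bound)
a_3 = 1: 5/3  (≤ bound)
a_4 = 1: 8/5  (> 3, stop)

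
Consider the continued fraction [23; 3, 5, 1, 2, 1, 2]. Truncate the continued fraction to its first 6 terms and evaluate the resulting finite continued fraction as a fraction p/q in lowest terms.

1702/73

a_0 = 23: 23/1
a_1 = 3: 70/3
a_2 = 5: 373/16
a_3 = 1: 443/19
a_4 = 2: 1259/54
a_5 = 1: 1702/73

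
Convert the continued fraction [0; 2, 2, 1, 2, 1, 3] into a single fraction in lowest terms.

a_0 = 0: 0/1
a_1 = 2: 1/2
a_2 = 2: 2/5
a_3 = 1: 3/7
a_4 = 2: 8/19
a_5 = 1: 11/26
a_6 = 3: 41/97

41/97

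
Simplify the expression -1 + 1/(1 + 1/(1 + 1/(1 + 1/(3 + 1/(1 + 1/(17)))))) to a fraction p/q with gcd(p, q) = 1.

-89/249

Use the convergent recurrence hₖ = aₖ·hₖ₋₁ + hₖ₋₂ (and likewise for the denominators kₖ):
a_0 = -1: -1/1
a_1 = 1: 0/1
a_2 = 1: -1/2
a_3 = 1: -1/3
a_4 = 3: -4/11
a_5 = 1: -5/14
a_6 = 17: -89/249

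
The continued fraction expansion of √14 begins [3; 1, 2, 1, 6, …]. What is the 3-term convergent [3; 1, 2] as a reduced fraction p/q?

Start with 2.
1 + 1/(2/1) = 1 + 1/2 = 3/2
3 + 1/(3/2) = 3 + 2/3 = 11/3

11/3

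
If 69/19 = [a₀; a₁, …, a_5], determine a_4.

2

⌊69/19⌋ = 3, remainder 12
⌊19/12⌋ = 1, remainder 7
⌊12/7⌋ = 1, remainder 5
⌊7/5⌋ = 1, remainder 2
⌊5/2⌋ = 2, remainder 1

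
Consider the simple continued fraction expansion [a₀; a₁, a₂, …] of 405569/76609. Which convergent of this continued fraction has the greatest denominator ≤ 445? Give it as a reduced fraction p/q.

List convergents until the denominator exceeds the bound:
a_0 = 5: 5/1  (≤ bound)
a_1 = 3: 16/3  (≤ bound)
a_2 = 2: 37/7  (≤ bound)
a_3 = 2: 90/17  (≤ bound)
a_4 = 32: 2917/551  (> 445, stop)

90/17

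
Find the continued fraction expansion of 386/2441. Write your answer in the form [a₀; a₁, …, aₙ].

[0; 6, 3, 11, 2, 1, 3]

Apply division with remainder until the remainder is 0:
⌊386/2441⌋ = 0, remainder 386
⌊2441/386⌋ = 6, remainder 125
⌊386/125⌋ = 3, remainder 11
⌊125/11⌋ = 11, remainder 4
⌊11/4⌋ = 2, remainder 3
⌊4/3⌋ = 1, remainder 1
⌊3/1⌋ = 3, remainder 0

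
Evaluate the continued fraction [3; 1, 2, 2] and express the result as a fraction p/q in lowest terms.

Build up convergents one term at a time:
a_0 = 3: 3/1
a_1 = 1: 4/1
a_2 = 2: 11/3
a_3 = 2: 26/7

26/7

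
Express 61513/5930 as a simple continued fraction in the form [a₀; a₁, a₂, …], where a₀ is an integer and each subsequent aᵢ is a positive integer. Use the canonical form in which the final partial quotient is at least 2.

[10; 2, 1, 2, 8, 4, 10, 2]

Run the Euclidean algorithm, recording each quotient:
61513 ÷ 5930 → quotient 10, remainder 2213
5930 ÷ 2213 → quotient 2, remainder 1504
2213 ÷ 1504 → quotient 1, remainder 709
1504 ÷ 709 → quotient 2, remainder 86
709 ÷ 86 → quotient 8, remainder 21
86 ÷ 21 → quotient 4, remainder 2
21 ÷ 2 → quotient 10, remainder 1
2 ÷ 1 → quotient 2, remainder 0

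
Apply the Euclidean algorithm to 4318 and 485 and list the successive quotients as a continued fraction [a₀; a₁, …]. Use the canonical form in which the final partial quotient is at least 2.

⌊4318/485⌋ = 8, remainder 438
⌊485/438⌋ = 1, remainder 47
⌊438/47⌋ = 9, remainder 15
⌊47/15⌋ = 3, remainder 2
⌊15/2⌋ = 7, remainder 1
⌊2/1⌋ = 2, remainder 0

[8; 1, 9, 3, 7, 2]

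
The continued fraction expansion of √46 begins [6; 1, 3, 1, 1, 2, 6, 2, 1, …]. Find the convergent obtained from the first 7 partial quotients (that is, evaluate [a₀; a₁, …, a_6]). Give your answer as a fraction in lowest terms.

997/147

Start with 6.
2 + 1/(6/1) = 2 + 1/6 = 13/6
1 + 1/(13/6) = 1 + 6/13 = 19/13
1 + 1/(19/13) = 1 + 13/19 = 32/19
3 + 1/(32/19) = 3 + 19/32 = 115/32
1 + 1/(115/32) = 1 + 32/115 = 147/115
6 + 1/(147/115) = 6 + 115/147 = 997/147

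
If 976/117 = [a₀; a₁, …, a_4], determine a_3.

12

Apply division with remainder until the remainder is 0:
976 ÷ 117 → quotient 8, remainder 40
117 ÷ 40 → quotient 2, remainder 37
40 ÷ 37 → quotient 1, remainder 3
37 ÷ 3 → quotient 12, remainder 1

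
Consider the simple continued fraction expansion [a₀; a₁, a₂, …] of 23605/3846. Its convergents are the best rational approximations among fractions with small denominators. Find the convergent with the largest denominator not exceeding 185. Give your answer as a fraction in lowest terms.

List convergents until the denominator exceeds the bound:
a_0 = 6: 6/1  (≤ bound)
a_1 = 7: 43/7  (≤ bound)
a_2 = 3: 135/22  (≤ bound)
a_3 = 1: 178/29  (≤ bound)
a_4 = 2: 491/80  (≤ bound)
a_5 = 3: 1651/269  (> 185, stop)

491/80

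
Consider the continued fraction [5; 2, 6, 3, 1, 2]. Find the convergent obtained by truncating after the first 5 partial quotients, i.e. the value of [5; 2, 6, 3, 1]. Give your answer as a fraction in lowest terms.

295/54

Starting at the tail and folding back:
Start with 1.
3 + 1/(1/1) = 3 + 1/1 = 4/1
6 + 1/(4/1) = 6 + 1/4 = 25/4
2 + 1/(25/4) = 2 + 4/25 = 54/25
5 + 1/(54/25) = 5 + 25/54 = 295/54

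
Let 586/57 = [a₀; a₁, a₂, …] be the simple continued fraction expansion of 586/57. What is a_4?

3

586 ÷ 57 → quotient 10, remainder 16
57 ÷ 16 → quotient 3, remainder 9
16 ÷ 9 → quotient 1, remainder 7
9 ÷ 7 → quotient 1, remainder 2
7 ÷ 2 → quotient 3, remainder 1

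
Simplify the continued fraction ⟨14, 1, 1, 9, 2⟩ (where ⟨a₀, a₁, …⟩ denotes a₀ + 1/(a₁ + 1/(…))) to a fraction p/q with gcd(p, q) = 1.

a_0 = 14: 14/1
a_1 = 1: 15/1
a_2 = 1: 29/2
a_3 = 9: 276/19
a_4 = 2: 581/40

581/40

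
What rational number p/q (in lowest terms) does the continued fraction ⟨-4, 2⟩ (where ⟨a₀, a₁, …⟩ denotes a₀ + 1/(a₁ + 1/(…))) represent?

Build up convergents one term at a time:
a_0 = -4: -4/1
a_1 = 2: -7/2

-7/2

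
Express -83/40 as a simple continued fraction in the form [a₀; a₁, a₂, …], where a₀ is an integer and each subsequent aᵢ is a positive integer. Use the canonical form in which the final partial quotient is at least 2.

[-3; 1, 12, 3]

-83 = -3·40 + 37, so a_0 = -3
40 = 1·37 + 3, so a_1 = 1
37 = 12·3 + 1, so a_2 = 12
3 = 3·1 + 0, so a_3 = 3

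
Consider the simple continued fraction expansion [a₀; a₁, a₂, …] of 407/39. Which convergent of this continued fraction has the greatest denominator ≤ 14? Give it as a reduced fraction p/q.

a_0 = 10: 10/1  (≤ bound)
a_1 = 2: 21/2  (≤ bound)
a_2 = 3: 73/7  (≤ bound)
a_3 = 2: 167/16  (> 14, stop)

73/7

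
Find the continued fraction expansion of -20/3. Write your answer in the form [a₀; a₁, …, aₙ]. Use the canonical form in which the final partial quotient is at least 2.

[-7; 3]

Apply division with remainder until the remainder is 0:
⌊-20/3⌋ = -7, remainder 1
⌊3/1⌋ = 3, remainder 0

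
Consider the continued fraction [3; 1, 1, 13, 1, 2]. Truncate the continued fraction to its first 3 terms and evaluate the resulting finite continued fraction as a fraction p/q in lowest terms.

7/2

Build up convergents one term at a time:
a_0 = 3: 3/1
a_1 = 1: 4/1
a_2 = 1: 7/2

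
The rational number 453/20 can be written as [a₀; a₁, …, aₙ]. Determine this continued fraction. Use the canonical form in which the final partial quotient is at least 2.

[22; 1, 1, 1, 6]

453 = 22·20 + 13, so a_0 = 22
20 = 1·13 + 7, so a_1 = 1
13 = 1·7 + 6, so a_2 = 1
7 = 1·6 + 1, so a_3 = 1
6 = 6·1 + 0, so a_4 = 6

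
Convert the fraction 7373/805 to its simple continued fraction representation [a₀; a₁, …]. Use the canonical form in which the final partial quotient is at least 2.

[9; 6, 3, 2, 5, 1, 2]

Apply division with remainder until the remainder is 0:
⌊7373/805⌋ = 9, remainder 128
⌊805/128⌋ = 6, remainder 37
⌊128/37⌋ = 3, remainder 17
⌊37/17⌋ = 2, remainder 3
⌊17/3⌋ = 5, remainder 2
⌊3/2⌋ = 1, remainder 1
⌊2/1⌋ = 2, remainder 0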